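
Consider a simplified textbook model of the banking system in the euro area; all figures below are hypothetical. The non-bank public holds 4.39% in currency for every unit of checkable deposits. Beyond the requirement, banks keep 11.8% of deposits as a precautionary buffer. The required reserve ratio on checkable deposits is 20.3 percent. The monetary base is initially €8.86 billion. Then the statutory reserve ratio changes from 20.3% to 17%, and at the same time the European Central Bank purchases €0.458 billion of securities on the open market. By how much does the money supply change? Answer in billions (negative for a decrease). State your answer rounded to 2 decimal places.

€3.96 billion

Before: m₁ = (1 + 0.0439) / (0.203 + 0.118 + 0.0439) ≈ 2.8608, MB₁ = 8.86, so M₁ = 2.8608 × 8.86 ≈ 25.3467 billion.
After: m₂ = (1 + 0.0439) / (0.17 + 0.118 + 0.0439) ≈ 3.1452, MB₂ = 8.86 + 0.458 = 9.318, so M₂ = 3.1452 × 9.318 ≈ 29.307 billion.
ΔM = M₂ − M₁ = 29.307 − 25.3467 = 3.9603 billion.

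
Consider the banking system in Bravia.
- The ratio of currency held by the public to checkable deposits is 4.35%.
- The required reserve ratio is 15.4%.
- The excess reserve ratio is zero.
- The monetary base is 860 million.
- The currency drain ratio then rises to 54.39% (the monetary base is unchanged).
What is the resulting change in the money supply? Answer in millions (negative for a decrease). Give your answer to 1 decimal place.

Initially m₁ = (1 + 0.0435) / (0.154 + 0.0435) ≈ 5.28354, so M₁ = 5.28354 × 860 = 4543.8444 million.
After the change m₂ = (1 + 0.5439) / (0.154 + 0.5439) ≈ 2.21221, so M₂ = 2.21221 × 860 = 1902.5006 million.
ΔM = M₂ − M₁ = 1902.5006 − 4543.8444 = -2641.3438 million.

-2641.3 million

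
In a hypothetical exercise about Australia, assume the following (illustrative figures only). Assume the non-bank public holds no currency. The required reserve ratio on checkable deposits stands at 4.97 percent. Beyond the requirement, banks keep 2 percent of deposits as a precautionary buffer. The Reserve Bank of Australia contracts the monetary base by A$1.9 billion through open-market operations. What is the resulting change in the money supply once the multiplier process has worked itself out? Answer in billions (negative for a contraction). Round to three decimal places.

-27.260 billion

The money multiplier is m = 1 / (rr + e) = 1 / (0.0497 + 0.02) ≈ 14.34720.
The sale removes 1.9 billion of base, so ΔM = m × ΔMB = 14.34720 × (−1.9) ≈ -27.2597 billion.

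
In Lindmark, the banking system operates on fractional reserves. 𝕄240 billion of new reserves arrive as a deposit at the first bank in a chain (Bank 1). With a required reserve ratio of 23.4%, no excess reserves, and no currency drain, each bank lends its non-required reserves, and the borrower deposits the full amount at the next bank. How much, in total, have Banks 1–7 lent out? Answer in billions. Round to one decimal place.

Bank i lends (1 − rr)^i of the original deposit: Bank 1 lends 240·0.7660 = 183.8400, Bank 2 lends 240·0.7660² ≈ 140.8214, and so on.
Summing a geometric series: total = 240·[0.7660·(1 − 0.7660^7) / (1 − 0.7660)] ≈ 664.0713 billion.

𝕄664.1 billion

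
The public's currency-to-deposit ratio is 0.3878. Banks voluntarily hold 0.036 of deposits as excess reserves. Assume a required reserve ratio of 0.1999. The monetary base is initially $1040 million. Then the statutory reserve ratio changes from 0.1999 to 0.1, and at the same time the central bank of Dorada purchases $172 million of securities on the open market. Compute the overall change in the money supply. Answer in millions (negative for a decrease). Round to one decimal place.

Before: m₁ = (1 + 0.3878) / (0.1999 + 0.036 + 0.3878) ≈ 2.225108, MB₁ = 1040, so M₁ = 2.225108 × 1040 ≈ 2314.1123 million.
After: m₂ = (1 + 0.3878) / (0.1 + 0.036 + 0.3878) ≈ 2.649485, MB₂ = 1040 + 172 = 1212, so M₂ = 2.649485 × 1212 ≈ 3211.1758 million.
ΔM = M₂ − M₁ = 3211.1758 − 2314.1123 = 897.0635 million.

$897.1 million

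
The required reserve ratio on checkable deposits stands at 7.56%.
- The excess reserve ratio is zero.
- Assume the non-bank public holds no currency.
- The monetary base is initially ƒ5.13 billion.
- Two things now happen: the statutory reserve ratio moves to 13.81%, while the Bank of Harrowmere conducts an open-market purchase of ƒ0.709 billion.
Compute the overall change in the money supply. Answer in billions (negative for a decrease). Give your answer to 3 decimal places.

Before: m₁ = 1 / (0.0756) ≈ 13.22751, MB₁ = 5.13, so M₁ = 13.22751 × 5.13 ≈ 67.8571 billion.
After: m₂ = 1 / (0.1381) ≈ 7.24113, MB₂ = 5.13 + 0.709 = 5.839, so M₂ = 7.24113 × 5.839 ≈ 42.281 billion.
ΔM = M₂ − M₁ = 42.281 − 67.8571 = -25.5761 billion.

-25.576 billion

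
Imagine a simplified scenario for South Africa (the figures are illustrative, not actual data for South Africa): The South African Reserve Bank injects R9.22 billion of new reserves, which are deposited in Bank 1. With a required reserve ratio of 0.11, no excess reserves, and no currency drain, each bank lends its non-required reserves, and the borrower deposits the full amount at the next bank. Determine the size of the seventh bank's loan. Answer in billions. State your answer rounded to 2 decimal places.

R4.08 billion

Each bank lends a fraction (1 − rr) = 0.8900 of the deposit it receives, so Bank 7 receives 9.22·0.8900^6 and lends 9.22·0.8900^7 ≈ 4.0781 billion.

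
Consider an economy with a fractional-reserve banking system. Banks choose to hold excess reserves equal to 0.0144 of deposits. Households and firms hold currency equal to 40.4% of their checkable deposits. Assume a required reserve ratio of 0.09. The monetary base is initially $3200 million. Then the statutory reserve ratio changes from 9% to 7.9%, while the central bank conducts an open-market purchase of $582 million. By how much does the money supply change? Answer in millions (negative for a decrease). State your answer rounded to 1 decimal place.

$1838.2 million

Before: m₁ = (1 + 0.404) / (0.09 + 0.0144 + 0.404) ≈ 2.761605, MB₁ = 3200, so M₁ = 2.761605 × 3200 = 8837.136 million.
After: m₂ = (1 + 0.404) / (0.079 + 0.0144 + 0.404) ≈ 2.822678, MB₂ = 3200 + 582 = 3782, so M₂ = 2.822678 × 3782 ≈ 10675.3682 million.
ΔM = M₂ − M₁ = 10675.3682 − 8837.136 = 1838.2322 million.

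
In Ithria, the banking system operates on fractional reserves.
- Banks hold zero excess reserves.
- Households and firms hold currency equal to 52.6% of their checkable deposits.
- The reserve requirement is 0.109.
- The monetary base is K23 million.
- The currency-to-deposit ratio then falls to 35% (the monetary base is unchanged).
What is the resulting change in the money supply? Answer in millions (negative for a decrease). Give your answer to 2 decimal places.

Initially m₁ = (1 + 0.526) / (0.109 + 0.526) ≈ 2.40315, so M₁ = 2.40315 × 23 ≈ 55.2725 million.
After the change m₂ = (1 + 0.35) / (0.109 + 0.35) ≈ 2.94118, so M₂ = 2.94118 × 23 ≈ 67.6471 million.
ΔM = M₂ − M₁ = 67.6471 − 55.2725 = 12.3746 million.

K12.37 million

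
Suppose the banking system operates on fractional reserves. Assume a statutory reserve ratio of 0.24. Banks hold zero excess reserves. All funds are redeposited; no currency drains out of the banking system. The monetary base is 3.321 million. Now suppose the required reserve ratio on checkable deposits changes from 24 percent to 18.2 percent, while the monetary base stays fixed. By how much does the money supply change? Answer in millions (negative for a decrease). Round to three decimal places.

4.410 million

Initially m₁ = 1 / (0.24) ≈ 4.16667, so M₁ = 4.16667 × 3.321 ≈ 13.8375 million.
After the change m₂ = 1 / (0.182) ≈ 5.49451, so M₂ = 5.49451 × 3.321 ≈ 18.2473 million.
ΔM = M₂ − M₁ = 18.2473 − 13.8375 = 4.4098 million.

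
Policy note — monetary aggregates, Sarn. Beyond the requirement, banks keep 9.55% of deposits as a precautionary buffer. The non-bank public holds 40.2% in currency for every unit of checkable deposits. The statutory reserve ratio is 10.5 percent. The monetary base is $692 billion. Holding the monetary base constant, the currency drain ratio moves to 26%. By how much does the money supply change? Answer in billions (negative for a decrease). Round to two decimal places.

$283.16 billion

Initially m₁ = (1 + 0.402) / (0.105 + 0.0955 + 0.402) ≈ 2.326971, so M₁ = 2.326971 × 692 ≈ 1610.2639 billion.
After the change m₂ = (1 + 0.26) / (0.105 + 0.0955 + 0.26) ≈ 2.736156, so M₂ = 2.736156 × 692 ≈ 1893.42 billion.
ΔM = M₂ − M₁ = 1893.42 − 1610.2639 = 283.1561 billion.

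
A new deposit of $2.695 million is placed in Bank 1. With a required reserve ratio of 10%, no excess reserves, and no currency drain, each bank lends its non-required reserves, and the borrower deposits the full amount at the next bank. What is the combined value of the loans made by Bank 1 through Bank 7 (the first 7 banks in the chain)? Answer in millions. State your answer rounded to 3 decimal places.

$12.654 million

Bank i lends (1 − rr)^i of the original deposit: Bank 1 lends 2.695·0.9000 = 2.4255, Bank 2 lends 2.695·0.9000² ≈ 2.1829, and so on.
Summing a geometric series: total = 2.695·[0.9000·(1 − 0.9000^7) / (1 − 0.9000)] ≈ 12.6539 million.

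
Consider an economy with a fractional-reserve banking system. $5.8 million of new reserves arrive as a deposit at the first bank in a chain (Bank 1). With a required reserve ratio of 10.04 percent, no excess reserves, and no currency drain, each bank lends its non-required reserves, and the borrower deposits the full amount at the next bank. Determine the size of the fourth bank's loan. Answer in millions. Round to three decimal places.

Each bank lends a fraction (1 − rr) = 0.8996 of the deposit it receives, so Bank 4 receives 5.8·0.8996^3 and lends 5.8·0.8996^4 ≈ 3.7986 million.

$3.799 million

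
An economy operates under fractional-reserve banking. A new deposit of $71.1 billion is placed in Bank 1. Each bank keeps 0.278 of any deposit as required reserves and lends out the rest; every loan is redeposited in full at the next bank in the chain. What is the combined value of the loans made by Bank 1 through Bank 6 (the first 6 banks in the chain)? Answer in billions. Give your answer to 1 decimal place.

$158.5 billion

Bank i lends (1 − rr)^i of the original deposit: Bank 1 lends 71.1·0.7220 = 51.3342, Bank 2 lends 71.1·0.7220² ≈ 37.0633, and so on.
Summing a geometric series: total = 71.1·[0.7220·(1 − 0.7220^6) / (1 − 0.7220)] ≈ 158.4986 billion.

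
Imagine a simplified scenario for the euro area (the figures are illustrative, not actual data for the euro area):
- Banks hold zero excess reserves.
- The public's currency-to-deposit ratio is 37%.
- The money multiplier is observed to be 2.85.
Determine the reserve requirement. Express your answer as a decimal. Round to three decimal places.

Using m = 2.85. Since m = (1 + c)/(c + rr + e), the denominator satisfies c + rr + e = (1 + c)/m = (1 + 0.37) / 2.85 ≈ 0.480702.
With c = 0.37 and e = 0, the reserve requirement is 0.480702 − 0.37 − 0 = 0.110702.

0.111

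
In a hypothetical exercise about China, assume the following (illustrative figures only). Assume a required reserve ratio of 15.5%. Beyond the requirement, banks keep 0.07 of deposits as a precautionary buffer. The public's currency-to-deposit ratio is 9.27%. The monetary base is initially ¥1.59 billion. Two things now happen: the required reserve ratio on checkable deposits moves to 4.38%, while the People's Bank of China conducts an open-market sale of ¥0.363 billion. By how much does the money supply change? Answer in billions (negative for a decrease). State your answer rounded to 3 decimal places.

Before: m₁ = (1 + 0.0927) / (0.155 + 0.07 + 0.0927) ≈ 3.43941, MB₁ = 1.59, so M₁ = 3.43941 × 1.59 ≈ 5.4687 billion.
After: m₂ = (1 + 0.0927) / (0.0438 + 0.07 + 0.0927) ≈ 5.29153, MB₂ = 1.59 − 0.363 = 1.227, so M₂ = 5.29153 × 1.227 ≈ 6.4927 billion.
ΔM = M₂ − M₁ = 6.4927 − 5.4687 = 1.024 billion.

¥1.024 billion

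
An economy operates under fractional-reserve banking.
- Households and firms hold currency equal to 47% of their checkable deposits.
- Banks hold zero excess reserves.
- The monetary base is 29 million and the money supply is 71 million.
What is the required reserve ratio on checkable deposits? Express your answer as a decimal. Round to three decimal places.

Using m = M/MB = 71/29 ≈ 2.448276. Since m = (1 + c)/(c + rr + e), the denominator satisfies c + rr + e = (1 + c)/m = (1 + 0.47) / 2.448276 ≈ 0.600423.
With c = 0.47 and e = 0, the required reserve ratio on checkable deposits is 0.600423 − 0.47 − 0 = 0.130423.

0.130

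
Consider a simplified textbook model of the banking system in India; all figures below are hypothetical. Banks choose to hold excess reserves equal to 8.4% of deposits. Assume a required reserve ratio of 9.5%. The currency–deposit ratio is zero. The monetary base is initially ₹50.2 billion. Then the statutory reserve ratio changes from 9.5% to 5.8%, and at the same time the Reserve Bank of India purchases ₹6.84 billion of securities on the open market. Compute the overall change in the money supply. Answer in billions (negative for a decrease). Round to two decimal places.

₹121.24 billion

Before: m₁ = 1 / (0.095 + 0.084) ≈ 5.58659, MB₁ = 50.2, so M₁ = 5.58659 × 50.2 ≈ 280.4468 billion.
After: m₂ = 1 / (0.058 + 0.084) ≈ 7.04225, MB₂ = 50.2 + 6.84 = 57.04, so M₂ = 7.04225 × 57.04 ≈ 401.6899 billion.
ΔM = M₂ − M₁ = 401.6899 − 280.4468 = 121.2431 billion.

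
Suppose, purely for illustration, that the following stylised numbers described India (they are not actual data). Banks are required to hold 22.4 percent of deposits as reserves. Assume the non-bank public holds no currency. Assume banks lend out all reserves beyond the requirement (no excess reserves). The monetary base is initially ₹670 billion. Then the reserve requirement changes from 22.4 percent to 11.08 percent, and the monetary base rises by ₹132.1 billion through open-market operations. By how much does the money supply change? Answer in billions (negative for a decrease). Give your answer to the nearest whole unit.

₹4248 billion

Before: m₁ = 1 / (0.224) ≈ 4.4643, MB₁ = 670, so M₁ = 4.4643 × 670 = 2991.081 billion.
After: m₂ = 1 / (0.1108) ≈ 9.0253, MB₂ = 670 + 132.1 = 802.1, so M₂ = 9.0253 × 802.1 ≈ 7239.1931 billion.
ΔM = M₂ − M₁ = 7239.1931 − 2991.081 = 4248.1121 billion.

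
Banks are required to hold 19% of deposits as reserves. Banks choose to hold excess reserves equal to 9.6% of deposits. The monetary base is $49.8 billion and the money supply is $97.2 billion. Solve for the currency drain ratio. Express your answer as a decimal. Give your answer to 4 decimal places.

Using m = M/MB = 97.2/49.8 ≈ 1.951807. From m = (1 + c)/(c + rr + e), rearranging gives 1 + c = m·(c + rr + e), so c·(1 − m) = m·(rr + e) − 1.
Hence c = [m·(rr + e) − 1]/(1 − m) = [1.951807 × (0.19 + 0.096) − 1] / (1 − 1.951807) ≈ 0.464152.

0.4642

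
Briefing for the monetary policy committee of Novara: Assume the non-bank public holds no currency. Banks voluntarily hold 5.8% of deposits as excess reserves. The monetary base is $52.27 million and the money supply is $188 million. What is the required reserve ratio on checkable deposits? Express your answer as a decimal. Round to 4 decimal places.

0.2200

Using m = M/MB = 188/52.27 ≈ 3.596709. Since m = (1 + c)/(c + rr + e), the denominator satisfies c + rr + e = (1 + c)/m = (1 + 0) / 3.596709 ≈ 0.278032.
With c = 0 and e = 0.058, the required reserve ratio on checkable deposits is 0.278032 − 0 − 0.058 = 0.220032.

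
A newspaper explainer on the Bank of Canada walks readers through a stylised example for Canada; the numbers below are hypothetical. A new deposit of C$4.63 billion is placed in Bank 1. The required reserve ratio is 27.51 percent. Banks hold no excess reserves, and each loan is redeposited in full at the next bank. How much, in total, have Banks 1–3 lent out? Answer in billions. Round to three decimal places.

Bank i lends (1 − rr)^i of the original deposit: Bank 1 lends 4.63·0.7249 ≈ 3.3563, Bank 2 lends 4.63·0.7249² ≈ 2.4330, and so on.
Summing a geometric series: total = 4.63·[0.7249·(1 − 0.7249^3) / (1 − 0.7249)] ≈ 7.5529 billion.

C$7.553 billion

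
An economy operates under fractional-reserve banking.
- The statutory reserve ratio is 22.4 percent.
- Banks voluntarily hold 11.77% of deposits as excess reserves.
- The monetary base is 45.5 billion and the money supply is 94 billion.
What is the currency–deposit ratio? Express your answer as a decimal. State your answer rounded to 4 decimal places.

0.2759

Using m = M/MB = 94/45.5 ≈ 2.065934. From m = (1 + c)/(c + rr + e), rearranging gives 1 + c = m·(c + rr + e), so c·(1 − m) = m·(rr + e) − 1.
Hence c = [m·(rr + e) − 1]/(1 − m) = [2.065934 × (0.224 + 0.1177) − 1] / (1 − 2.065934) ≈ 0.275880.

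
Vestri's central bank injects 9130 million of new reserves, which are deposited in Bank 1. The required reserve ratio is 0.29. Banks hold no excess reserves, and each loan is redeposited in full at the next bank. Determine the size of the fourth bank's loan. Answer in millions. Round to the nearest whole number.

2320 million

Each bank lends a fraction (1 − rr) = 0.7100 of the deposit it receives, so Bank 4 receives 9130·0.7100^3 and lends 9130·0.7100^4 ≈ 2320.0865 million.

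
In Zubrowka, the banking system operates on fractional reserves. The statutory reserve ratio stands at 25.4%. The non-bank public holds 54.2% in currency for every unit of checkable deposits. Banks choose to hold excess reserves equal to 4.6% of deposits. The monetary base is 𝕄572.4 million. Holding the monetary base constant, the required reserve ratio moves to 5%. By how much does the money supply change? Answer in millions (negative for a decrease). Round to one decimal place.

𝕄335.2 million

Initially m₁ = (1 + 0.542) / (0.254 + 0.046 + 0.542) ≈ 1.83135, so M₁ = 1.83135 × 572.4 ≈ 1048.2647 million.
After the change m₂ = (1 + 0.542) / (0.05 + 0.046 + 0.542) ≈ 2.41693, so M₂ = 2.41693 × 572.4 ≈ 1383.4507 million.
ΔM = M₂ − M₁ = 1383.4507 − 1048.2647 = 335.186 million.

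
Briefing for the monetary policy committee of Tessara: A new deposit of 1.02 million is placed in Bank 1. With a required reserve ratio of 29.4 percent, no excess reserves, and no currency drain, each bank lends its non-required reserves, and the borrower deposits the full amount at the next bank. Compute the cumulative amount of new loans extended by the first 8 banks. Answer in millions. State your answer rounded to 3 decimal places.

2.298 million

Bank i lends (1 − rr)^i of the original deposit: Bank 1 lends 1.02·0.7060 ≈ 0.7201, Bank 2 lends 1.02·0.7060² ≈ 0.5084, and so on.
Summing a geometric series: total = 1.02·[0.7060·(1 − 0.7060^8) / (1 − 0.7060)] ≈ 2.2982 million.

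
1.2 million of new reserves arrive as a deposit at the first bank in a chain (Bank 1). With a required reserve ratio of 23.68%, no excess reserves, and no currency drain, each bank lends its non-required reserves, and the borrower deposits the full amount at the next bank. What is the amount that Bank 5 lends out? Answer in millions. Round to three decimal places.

0.311 million

Each bank lends a fraction (1 − rr) = 0.7632 of the deposit it receives, so Bank 5 receives 1.2·0.7632^4 and lends 1.2·0.7632^5 ≈ 0.3107 million.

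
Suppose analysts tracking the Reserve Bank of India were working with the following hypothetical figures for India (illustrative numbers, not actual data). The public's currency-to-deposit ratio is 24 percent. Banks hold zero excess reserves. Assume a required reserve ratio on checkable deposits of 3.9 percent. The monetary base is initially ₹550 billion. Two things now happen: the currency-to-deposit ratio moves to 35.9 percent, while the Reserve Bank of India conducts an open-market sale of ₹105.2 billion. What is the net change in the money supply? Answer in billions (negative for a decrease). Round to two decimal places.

Before: m₁ = (1 + 0.24) / (0.039 + 0.24) ≈ 4.444444, MB₁ = 550, so M₁ = 4.444444 × 550 = 2444.4442 billion.
After: m₂ = (1 + 0.359) / (0.039 + 0.359) ≈ 3.414573, MB₂ = 550 − 105.2 = 444.8, so M₂ = 3.414573 × 444.8 ≈ 1518.8021 billion.
ΔM = M₂ − M₁ = 1518.8021 − 2444.4442 = -925.6421 billion.

-925.64 billion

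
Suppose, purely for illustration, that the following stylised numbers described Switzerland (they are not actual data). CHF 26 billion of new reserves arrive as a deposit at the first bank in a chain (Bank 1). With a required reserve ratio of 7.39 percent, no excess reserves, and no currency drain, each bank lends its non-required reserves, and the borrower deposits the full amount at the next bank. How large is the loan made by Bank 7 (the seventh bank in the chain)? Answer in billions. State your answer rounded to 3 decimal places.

Each bank lends a fraction (1 − rr) = 0.9261 of the deposit it receives, so Bank 7 receives 26·0.9261^6 and lends 26·0.9261^7 ≈ 15.1907 billion.

CHF 15.191 billion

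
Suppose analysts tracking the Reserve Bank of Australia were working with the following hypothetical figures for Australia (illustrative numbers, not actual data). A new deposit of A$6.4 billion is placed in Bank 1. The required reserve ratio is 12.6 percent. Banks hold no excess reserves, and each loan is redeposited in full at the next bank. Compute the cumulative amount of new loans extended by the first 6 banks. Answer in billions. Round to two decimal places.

A$24.61 billion

Bank i lends (1 − rr)^i of the original deposit: Bank 1 lends 6.4·0.8740 = 5.5936, Bank 2 lends 6.4·0.8740² ≈ 4.8888, and so on.
Summing a geometric series: total = 6.4·[0.8740·(1 − 0.8740^6) / (1 − 0.8740)] ≈ 24.6062 billion.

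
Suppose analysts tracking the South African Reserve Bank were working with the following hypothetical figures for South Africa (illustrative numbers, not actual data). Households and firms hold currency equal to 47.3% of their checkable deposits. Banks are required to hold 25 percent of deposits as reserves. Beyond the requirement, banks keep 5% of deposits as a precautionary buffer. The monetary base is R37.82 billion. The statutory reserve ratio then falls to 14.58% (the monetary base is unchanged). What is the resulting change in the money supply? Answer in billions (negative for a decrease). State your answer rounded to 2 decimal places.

Initially m₁ = (1 + 0.473) / (0.25 + 0.05 + 0.473) ≈ 1.90556, so M₁ = 1.90556 × 37.82 ≈ 72.0683 billion.
After the change m₂ = (1 + 0.473) / (0.1458 + 0.05 + 0.473) ≈ 2.20245, so M₂ = 2.20245 × 37.82 ≈ 83.2967 billion.
ΔM = M₂ − M₁ = 83.2967 − 72.0683 = 11.2284 billion.

R11.23 billion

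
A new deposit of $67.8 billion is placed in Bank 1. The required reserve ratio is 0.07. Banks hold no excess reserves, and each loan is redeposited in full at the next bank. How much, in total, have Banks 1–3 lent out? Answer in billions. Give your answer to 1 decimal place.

$176.2 billion

Bank i lends (1 − rr)^i of the original deposit: Bank 1 lends 67.8·0.9300 = 63.0540, Bank 2 lends 67.8·0.9300² ≈ 58.6402, and so on.
Summing a geometric series: total = 67.8·[0.9300·(1 − 0.9300^3) / (1 − 0.9300)] ≈ 176.2296 billion.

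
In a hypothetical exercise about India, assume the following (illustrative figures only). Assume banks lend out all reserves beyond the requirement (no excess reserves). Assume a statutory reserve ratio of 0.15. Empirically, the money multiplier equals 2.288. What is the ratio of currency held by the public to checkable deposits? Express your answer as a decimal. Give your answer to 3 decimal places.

Using m = 2.288. From m = (1 + c)/(c + rr + e), rearranging gives 1 + c = m·(c + rr + e), so c·(1 − m) = m·(rr + e) − 1.
Hence c = [m·(rr + e) − 1]/(1 − m) = [2.288 × (0.15 + 0) − 1] / (1 − 2.288) ≈ 0.509938.

0.510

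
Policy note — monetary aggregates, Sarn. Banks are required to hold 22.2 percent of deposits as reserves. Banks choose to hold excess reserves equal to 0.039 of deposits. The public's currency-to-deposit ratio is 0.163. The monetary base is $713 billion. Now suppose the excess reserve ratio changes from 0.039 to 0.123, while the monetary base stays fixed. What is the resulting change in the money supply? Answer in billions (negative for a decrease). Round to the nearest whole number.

Initially m₁ = (1 + 0.163) / (0.222 + 0.039 + 0.163) ≈ 2.7429, so M₁ = 2.7429 × 713 = 1955.6877 billion.
After the change m₂ = (1 + 0.163) / (0.222 + 0.123 + 0.163) ≈ 2.2894, so M₂ = 2.2894 × 713 = 1632.3422 billion.
ΔM = M₂ − M₁ = 1632.3422 − 1955.6877 = -323.3455 billion.

-323 billion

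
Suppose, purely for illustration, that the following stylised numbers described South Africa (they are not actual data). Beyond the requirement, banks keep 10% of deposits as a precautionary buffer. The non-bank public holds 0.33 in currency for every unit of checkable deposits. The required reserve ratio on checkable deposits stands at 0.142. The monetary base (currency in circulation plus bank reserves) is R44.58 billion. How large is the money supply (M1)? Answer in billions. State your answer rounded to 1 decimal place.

R103.7 billion

The money multiplier is m = (1 + c) / (rr + e + c) = (1 + 0.33) / (0.142 + 0.1 + 0.33) ≈ 2.3252.
So M = m × MB = 2.3252 × 44.58 ≈ 103.6574 billion.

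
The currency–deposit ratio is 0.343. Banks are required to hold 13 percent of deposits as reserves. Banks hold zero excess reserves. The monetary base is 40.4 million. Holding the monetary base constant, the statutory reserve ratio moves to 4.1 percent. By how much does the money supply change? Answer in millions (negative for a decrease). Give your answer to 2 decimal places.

Initially m₁ = (1 + 0.343) / (0.13 + 0.343) ≈ 2.83932, so M₁ = 2.83932 × 40.4 ≈ 114.7085 million.
After the change m₂ = (1 + 0.343) / (0.041 + 0.343) ≈ 3.49740, so M₂ = 3.49740 × 40.4 ≈ 141.295 million.
ΔM = M₂ − M₁ = 141.295 − 114.7085 = 26.5865 million.

26.59 million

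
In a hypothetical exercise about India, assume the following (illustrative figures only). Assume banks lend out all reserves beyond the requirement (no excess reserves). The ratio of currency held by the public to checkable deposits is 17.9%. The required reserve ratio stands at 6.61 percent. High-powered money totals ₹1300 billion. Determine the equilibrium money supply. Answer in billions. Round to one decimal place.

The money multiplier is m = (1 + c) / (rr + c) = (1 + 0.179) / (0.0661 + 0.179) ≈ 4.810282.
So M = m × MB = 4.810282 × 1300 = 6253.3666 billion.

₹6253.4 billion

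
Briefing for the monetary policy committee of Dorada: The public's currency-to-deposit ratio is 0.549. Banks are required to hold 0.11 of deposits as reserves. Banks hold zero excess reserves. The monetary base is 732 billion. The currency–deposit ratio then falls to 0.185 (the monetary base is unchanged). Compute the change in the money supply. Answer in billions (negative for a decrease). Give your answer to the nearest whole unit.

1220 billion

Initially m₁ = (1 + 0.549) / (0.11 + 0.549) ≈ 2.3505, so M₁ = 2.3505 × 732 = 1720.566 billion.
After the change m₂ = (1 + 0.185) / (0.11 + 0.185) ≈ 4.0169, so M₂ = 4.0169 × 732 = 2940.3708 billion.
ΔM = M₂ − M₁ = 2940.3708 − 1720.566 = 1219.8048 billion.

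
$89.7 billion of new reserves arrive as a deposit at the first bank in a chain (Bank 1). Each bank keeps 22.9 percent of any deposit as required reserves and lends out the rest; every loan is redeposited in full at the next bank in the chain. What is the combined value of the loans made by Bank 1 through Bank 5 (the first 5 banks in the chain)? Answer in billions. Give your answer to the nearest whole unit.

Bank i lends (1 − rr)^i of the original deposit: Bank 1 lends 89.7·0.7710 = 69.1587, Bank 2 lends 89.7·0.7710² ≈ 53.3214, and so on.
Summing a geometric series: total = 89.7·[0.7710·(1 − 0.7710^5) / (1 − 0.7710)] ≈ 219.7252 billion.

$220 billion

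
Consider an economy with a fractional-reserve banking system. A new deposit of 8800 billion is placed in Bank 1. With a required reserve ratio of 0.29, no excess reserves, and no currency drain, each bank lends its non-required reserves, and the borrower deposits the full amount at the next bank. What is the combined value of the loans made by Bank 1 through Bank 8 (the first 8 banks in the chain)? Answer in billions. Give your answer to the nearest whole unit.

20154 billion

Bank i lends (1 − rr)^i of the original deposit: Bank 1 lends 8800·0.7100 = 6248.0000, Bank 2 lends 8800·0.7100² = 4436.0800, and so on.
Summing a geometric series: total = 8800·[0.7100·(1 − 0.7100^8) / (1 − 0.7100)] ≈ 20153.5627 billion.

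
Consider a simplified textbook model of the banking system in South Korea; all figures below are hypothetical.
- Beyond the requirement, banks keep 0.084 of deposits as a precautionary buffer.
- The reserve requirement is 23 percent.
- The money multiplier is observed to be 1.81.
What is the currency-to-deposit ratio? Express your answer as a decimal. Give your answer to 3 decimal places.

0.533

Using m = 1.81. From m = (1 + c)/(c + rr + e), rearranging gives 1 + c = m·(c + rr + e), so c·(1 − m) = m·(rr + e) − 1.
Hence c = [m·(rr + e) − 1]/(1 − m) = [1.81 × (0.23 + 0.084) − 1] / (1 − 1.81) ≈ 0.532914.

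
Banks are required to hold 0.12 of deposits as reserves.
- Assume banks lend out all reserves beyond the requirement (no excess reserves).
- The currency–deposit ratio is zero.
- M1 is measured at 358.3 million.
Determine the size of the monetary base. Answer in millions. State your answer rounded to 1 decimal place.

43.0 million

With no currency drain and no excess reserves, the money multiplier is m = 1/rr = 1/0.12 ≈ 8.33333.
The monetary base is MB = M / m = 358.3 / 8.33333 ≈ 42.996 million.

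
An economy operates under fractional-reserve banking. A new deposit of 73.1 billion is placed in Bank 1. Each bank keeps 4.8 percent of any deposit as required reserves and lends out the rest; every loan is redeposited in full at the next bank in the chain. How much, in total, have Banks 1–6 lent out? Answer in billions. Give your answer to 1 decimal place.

Bank i lends (1 − rr)^i of the original deposit: Bank 1 lends 73.1·0.9520 = 69.5912, Bank 2 lends 73.1·0.9520² ≈ 66.2508, and so on.
Summing a geometric series: total = 73.1·[0.9520·(1 − 0.9520^6) / (1 − 0.9520)] ≈ 370.5351 billion.

370.5 billion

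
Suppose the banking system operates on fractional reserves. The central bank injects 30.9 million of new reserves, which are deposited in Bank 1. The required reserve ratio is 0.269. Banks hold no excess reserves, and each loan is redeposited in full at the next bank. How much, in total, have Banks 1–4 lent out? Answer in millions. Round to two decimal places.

Bank i lends (1 − rr)^i of the original deposit: Bank 1 lends 30.9·0.7310 = 22.5879, Bank 2 lends 30.9·0.7310² ≈ 16.5118, and so on.
Summing a geometric series: total = 30.9·[0.7310·(1 − 0.7310^4) / (1 − 0.7310)] ≈ 59.9930 million.

59.99 million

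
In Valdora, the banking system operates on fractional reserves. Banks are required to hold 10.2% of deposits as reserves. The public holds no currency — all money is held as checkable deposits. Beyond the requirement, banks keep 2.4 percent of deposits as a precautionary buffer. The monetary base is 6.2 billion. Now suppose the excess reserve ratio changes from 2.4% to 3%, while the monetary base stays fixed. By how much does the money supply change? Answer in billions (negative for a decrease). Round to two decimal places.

-2.24 billion

Initially m₁ = 1 / (0.102 + 0.024) ≈ 7.9365, so M₁ = 7.9365 × 6.2 = 49.2063 billion.
After the change m₂ = 1 / (0.102 + 0.03) ≈ 7.5758, so M₂ = 7.5758 × 6.2 ≈ 46.97 billion.
ΔM = M₂ − M₁ = 46.97 − 49.2063 = -2.2363 billion.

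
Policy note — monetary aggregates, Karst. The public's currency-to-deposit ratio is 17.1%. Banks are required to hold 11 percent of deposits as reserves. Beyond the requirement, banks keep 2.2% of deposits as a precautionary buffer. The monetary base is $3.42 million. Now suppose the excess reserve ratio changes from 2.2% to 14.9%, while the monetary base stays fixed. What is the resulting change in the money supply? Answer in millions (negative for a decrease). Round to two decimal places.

-3.90 million

Initially m₁ = (1 + 0.171) / (0.11 + 0.022 + 0.171) ≈ 3.8647, so M₁ = 3.8647 × 3.42 ≈ 13.2173 million.
After the change m₂ = (1 + 0.171) / (0.11 + 0.149 + 0.171) ≈ 2.7233, so M₂ = 2.7233 × 3.42 ≈ 9.3137 million.
ΔM = M₂ − M₁ = 9.3137 − 13.2173 = -3.9036 million.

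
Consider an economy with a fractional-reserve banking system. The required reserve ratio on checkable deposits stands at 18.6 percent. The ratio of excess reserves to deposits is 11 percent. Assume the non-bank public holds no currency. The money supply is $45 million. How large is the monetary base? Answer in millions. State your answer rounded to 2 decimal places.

The money multiplier is m = 1 / (rr + e) = 1 / (0.186 + 0.11) ≈ 3.37838.
MB = M / m = 45 / 3.37838 ≈ 13.32 million.

$13.32 million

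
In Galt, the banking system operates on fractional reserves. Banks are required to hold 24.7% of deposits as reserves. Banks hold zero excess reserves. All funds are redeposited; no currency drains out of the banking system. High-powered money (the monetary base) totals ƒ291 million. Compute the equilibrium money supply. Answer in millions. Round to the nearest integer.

ƒ1178 million

With no currency drain or excess reserves, the money multiplier is m = 1/rr = 1/0.247 ≈ 4.0486.
Money supply M = m × MB = 4.0486 × 291 = 1178.1426 million.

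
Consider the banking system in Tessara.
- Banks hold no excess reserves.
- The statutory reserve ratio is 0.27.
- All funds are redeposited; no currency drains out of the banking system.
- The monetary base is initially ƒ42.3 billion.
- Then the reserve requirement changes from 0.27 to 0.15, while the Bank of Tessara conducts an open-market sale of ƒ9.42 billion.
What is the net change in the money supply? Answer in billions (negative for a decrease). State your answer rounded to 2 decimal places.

Before: m₁ = 1 / (0.27) ≈ 3.70370, MB₁ = 42.3, so M₁ = 3.70370 × 42.3 ≈ 156.6665 billion.
After: m₂ = 1 / (0.15) ≈ 6.66667, MB₂ = 42.3 − 9.42 = 32.88, so M₂ = 6.66667 × 32.88 ≈ 219.2001 billion.
ΔM = M₂ − M₁ = 219.2001 − 156.6665 = 62.5336 billion.

ƒ62.53 billion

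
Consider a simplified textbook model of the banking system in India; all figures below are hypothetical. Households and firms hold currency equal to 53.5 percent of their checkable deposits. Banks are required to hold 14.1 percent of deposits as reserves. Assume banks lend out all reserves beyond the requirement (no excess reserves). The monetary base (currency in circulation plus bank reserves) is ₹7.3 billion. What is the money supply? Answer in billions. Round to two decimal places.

The money multiplier is m = (1 + c) / (rr + c) = (1 + 0.535) / (0.141 + 0.535) ≈ 2.2707.
So M = m × MB = 2.2707 × 7.3 ≈ 16.5761 billion.

₹16.58 billion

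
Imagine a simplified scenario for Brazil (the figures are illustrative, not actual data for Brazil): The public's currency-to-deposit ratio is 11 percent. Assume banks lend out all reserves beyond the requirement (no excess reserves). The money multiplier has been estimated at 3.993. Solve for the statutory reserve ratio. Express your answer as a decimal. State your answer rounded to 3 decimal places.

0.168

Using m = 3.993. Since m = (1 + c)/(c + rr + e), the denominator satisfies c + rr + e = (1 + c)/m = (1 + 0.11) / 3.993 ≈ 0.277986.
With c = 0.11 and e = 0, the statutory reserve ratio is 0.277986 − 0.11 − 0 = 0.167986.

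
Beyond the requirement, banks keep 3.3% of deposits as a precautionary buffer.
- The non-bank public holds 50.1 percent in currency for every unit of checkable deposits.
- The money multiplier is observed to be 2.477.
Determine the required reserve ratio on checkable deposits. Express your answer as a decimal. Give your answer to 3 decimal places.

0.072

Using m = 2.477. Since m = (1 + c)/(c + rr + e), the denominator satisfies c + rr + e = (1 + c)/m = (1 + 0.501) / 2.477 ≈ 0.605975.
With c = 0.501 and e = 0.033, the required reserve ratio on checkable deposits is 0.605975 − 0.501 − 0.033 = 0.071975.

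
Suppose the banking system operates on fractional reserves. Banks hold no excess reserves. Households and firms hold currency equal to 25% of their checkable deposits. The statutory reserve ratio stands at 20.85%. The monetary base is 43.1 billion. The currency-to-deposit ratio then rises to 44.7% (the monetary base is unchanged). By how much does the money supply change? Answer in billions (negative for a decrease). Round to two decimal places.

Initially m₁ = (1 + 0.25) / (0.2085 + 0.25) ≈ 2.72628, so M₁ = 2.72628 × 43.1 ≈ 117.5027 billion.
After the change m₂ = (1 + 0.447) / (0.2085 + 0.447) ≈ 2.20748, so M₂ = 2.20748 × 43.1 ≈ 95.1424 billion.
ΔM = M₂ − M₁ = 95.1424 − 117.5027 = -22.3603 billion.

-22.36 billion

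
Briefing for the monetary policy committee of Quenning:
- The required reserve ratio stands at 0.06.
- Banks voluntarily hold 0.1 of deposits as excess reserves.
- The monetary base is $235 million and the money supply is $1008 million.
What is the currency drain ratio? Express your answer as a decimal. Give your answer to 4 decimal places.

0.0954

Using m = M/MB = 1008/235 ≈ 4.289362. From m = (1 + c)/(c + rr + e), rearranging gives 1 + c = m·(c + rr + e), so c·(1 − m) = m·(rr + e) − 1.
Hence c = [m·(rr + e) − 1]/(1 − m) = [4.289362 × (0.06 + 0.1) − 1] / (1 − 4.289362) ≈ 0.095369.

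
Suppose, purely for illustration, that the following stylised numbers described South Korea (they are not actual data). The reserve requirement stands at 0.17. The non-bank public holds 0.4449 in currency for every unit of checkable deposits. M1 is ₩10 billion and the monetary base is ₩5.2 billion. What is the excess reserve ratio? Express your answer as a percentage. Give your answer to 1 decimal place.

13.6%

Using m = M/MB = 10/5.2 ≈ 1.923077. Since m = (1 + c)/(c + rr + e), the denominator satisfies c + rr + e = (1 + c)/m = (1 + 0.4449) / 1.923077 ≈ 0.751348.
With c = 0.4449 and rr = 0.17, the excess reserve ratio is 0.751348 − 0.4449 − 0.17 = 0.136448.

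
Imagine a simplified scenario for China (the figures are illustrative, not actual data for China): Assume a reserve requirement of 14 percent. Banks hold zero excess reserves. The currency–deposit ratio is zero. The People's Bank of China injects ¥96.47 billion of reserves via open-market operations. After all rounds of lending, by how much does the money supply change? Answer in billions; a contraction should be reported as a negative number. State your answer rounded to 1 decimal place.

The simple money multiplier is m = 1/rr = 1/0.14 ≈ 7.1429.
An open-market purchase increases the monetary base by 96.47 billion, so ΔM = m × ΔMB = 7.1429 × 96.47 ≈ 689.0756 billion.

¥689.1 billion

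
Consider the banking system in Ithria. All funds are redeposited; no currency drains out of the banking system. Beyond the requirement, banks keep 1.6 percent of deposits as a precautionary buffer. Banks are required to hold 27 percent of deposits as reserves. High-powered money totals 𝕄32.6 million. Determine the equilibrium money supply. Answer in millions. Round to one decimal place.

The money multiplier is m = 1 / (rr + e) = 1 / (0.27 + 0.016) ≈ 3.4965.
So M = m × MB = 3.4965 × 32.6 = 113.9859 million.

𝕄114.0 million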